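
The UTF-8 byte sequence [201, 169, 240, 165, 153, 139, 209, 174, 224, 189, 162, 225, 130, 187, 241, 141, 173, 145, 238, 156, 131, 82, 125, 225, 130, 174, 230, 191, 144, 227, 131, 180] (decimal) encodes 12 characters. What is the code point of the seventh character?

U+E703

Offset 0: leading byte 0xC9 = 11001001 → 2-byte char #1 = C9 A9.
Offset 2: leading byte 0xF0 = 11110000 → 4-byte char #2 = F0 A5 99 8B.
Offset 6: leading byte 0xD1 = 11010001 → 2-byte char #3 = D1 AE.
Offset 8: leading byte 0xE0 = 11100000 → 3-byte char #4 = E0 BD A2.
Offset 11: leading byte 0xE1 = 11100001 → 3-byte char #5 = E1 82 BB.
Offset 14: leading byte 0xF1 = 11110001 → 4-byte char #6 = F1 8D AD 91.
Offset 18: leading byte 0xEE = 11101110 → 3-byte char #7 = EE 9C 83.
Leading byte 0xEE = 11101110 matches 1110xxxx → 3-byte sequence.
Byte 1: 0xEE = 11101110, payload 1110 (4 bits).
Byte 2: 0x9C = 10011100 (10xxxxxx ✓), payload 011100.
Byte 3: 0x83 = 10000011 (10xxxxxx ✓), payload 000011.
Concatenate: 1110011100000011 = 0xE703 (16 bits → U+E703).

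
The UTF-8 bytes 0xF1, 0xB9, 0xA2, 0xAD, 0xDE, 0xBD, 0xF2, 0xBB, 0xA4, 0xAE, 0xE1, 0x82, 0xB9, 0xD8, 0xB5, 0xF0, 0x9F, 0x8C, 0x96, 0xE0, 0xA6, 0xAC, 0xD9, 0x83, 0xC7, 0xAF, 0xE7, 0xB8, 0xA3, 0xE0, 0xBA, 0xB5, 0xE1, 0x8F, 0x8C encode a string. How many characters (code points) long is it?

Byte at offset 0: 0xF1 = 11110001 → 4-byte char (#1). Advance 4.
Byte at offset 4: 0xDE = 11011110 → 2-byte char (#2). Advance 2.
Byte at offset 6: 0xF2 = 11110010 → 4-byte char (#3). Advance 4.
Byte at offset 10: 0xE1 = 11100001 → 3-byte char (#4). Advance 3.
Byte at offset 13: 0xD8 = 11011000 → 2-byte char (#5). Advance 2.
Byte at offset 15: 0xF0 = 11110000 → 4-byte char (#6). Advance 4.
Byte at offset 19: 0xE0 = 11100000 → 3-byte char (#7). Advance 3.
Byte at offset 22: 0xD9 = 11011001 → 2-byte char (#8). Advance 2.
Byte at offset 24: 0xC7 = 11000111 → 2-byte char (#9). Advance 2.
Byte at offset 26: 0xE7 = 11100111 → 3-byte char (#10). Advance 3.
Byte at offset 29: 0xE0 = 11100000 → 3-byte char (#11). Advance 3.
Byte at offset 32: 0xE1 = 11100001 → 3-byte char (#12). Advance 3.
Reached end at offset 35 after 12 code points.

12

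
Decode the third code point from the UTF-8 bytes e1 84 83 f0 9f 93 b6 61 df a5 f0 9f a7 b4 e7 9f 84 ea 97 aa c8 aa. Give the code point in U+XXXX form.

Offset 0: leading byte 0xE1 = 11100001 → 3-byte char #1 = E1 84 83.
Offset 3: leading byte 0xF0 = 11110000 → 4-byte char #2 = F0 9F 93 B6.
Offset 7: leading byte 0x61 = 01100001 → 1-byte char #3 = 61.
Leading byte 0x61 = 01100001 matches 0xxxxxxx → 1-byte sequence.
Byte 1: 0x61 = 01100001, payload 1100001 (7 bits).
Concatenate: 1100001 = 0x61 (7 bits → U+0061).

U+0061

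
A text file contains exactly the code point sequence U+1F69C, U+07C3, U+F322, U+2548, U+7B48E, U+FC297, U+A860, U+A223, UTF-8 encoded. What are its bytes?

F0 9F 9A 9C DF 83 EF 8C A2 E2 95 88 F1 BB 92 8E F3 BC 8A 97 EA A1 A0 EA 88 A3

U+1F69C: 4-byte form → F0 9F 9A 9C.
U+07C3: 2-byte form → DF 83.
U+F322: 3-byte form → EF 8C A2.
U+2548: 3-byte form → E2 95 88.
U+7B48E: 4-byte form → F1 BB 92 8E.
U+FC297: 4-byte form → F3 BC 8A 97.
U+A860: 3-byte form → EA A1 A0.
U+A223: 3-byte form → EA 88 A3.
Concatenated (26 bytes): F0 9F 9A 9C DF 83 EF 8C A2 E2 95 88 F1 BB 92 8E F3 BC 8A 97 EA A1 A0 EA 88 A3.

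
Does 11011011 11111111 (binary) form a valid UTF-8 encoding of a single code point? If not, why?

Leading byte 0xDB = 11011011 → 2-byte form.
Byte 2 is 0xFF = 11111111, which is not 10xxxxxx — expected a continuation byte.

invalid (non-continuation byte where continuation expected)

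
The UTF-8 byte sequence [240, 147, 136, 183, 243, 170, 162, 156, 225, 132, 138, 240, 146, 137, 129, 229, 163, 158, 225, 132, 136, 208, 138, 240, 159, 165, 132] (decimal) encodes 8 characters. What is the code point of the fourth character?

U+12241

Offset 0: leading byte 0xF0 = 11110000 → 4-byte char #1 = F0 93 88 B7.
Offset 4: leading byte 0xF3 = 11110011 → 4-byte char #2 = F3 AA A2 9C.
Offset 8: leading byte 0xE1 = 11100001 → 3-byte char #3 = E1 84 8A.
Offset 11: leading byte 0xF0 = 11110000 → 4-byte char #4 = F0 92 89 81.
Leading byte 0xF0 = 11110000 matches 11110xxx → 4-byte sequence.
Byte 1: 0xF0 = 11110000, payload 000 (3 bits).
Byte 2: 0x92 = 10010010 (10xxxxxx ✓), payload 010010.
Byte 3: 0x89 = 10001001 (10xxxxxx ✓), payload 001001.
Byte 4: 0x81 = 10000001 (10xxxxxx ✓), payload 000001.
Concatenate: 000010010001001000001 = 0x12241 (21 bits → U+12241).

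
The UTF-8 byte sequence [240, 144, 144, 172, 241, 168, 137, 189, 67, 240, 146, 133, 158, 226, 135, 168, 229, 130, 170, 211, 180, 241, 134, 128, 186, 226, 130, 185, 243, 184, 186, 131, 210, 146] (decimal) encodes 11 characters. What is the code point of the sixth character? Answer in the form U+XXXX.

Offset 0: leading byte 0xF0 = 11110000 → 4-byte char #1 = F0 90 90 AC.
Offset 4: leading byte 0xF1 = 11110001 → 4-byte char #2 = F1 A8 89 BD.
Offset 8: leading byte 0x43 = 01000011 → 1-byte char #3 = 43.
Offset 9: leading byte 0xF0 = 11110000 → 4-byte char #4 = F0 92 85 9E.
Offset 13: leading byte 0xE2 = 11100010 → 3-byte char #5 = E2 87 A8.
Offset 16: leading byte 0xE5 = 11100101 → 3-byte char #6 = E5 82 AA.
Leading byte 0xE5 = 11100101 matches 1110xxxx → 3-byte sequence.
Byte 1: 0xE5 = 11100101, payload 0101 (4 bits).
Byte 2: 0x82 = 10000010 (10xxxxxx ✓), payload 000010.
Byte 3: 0xAA = 10101010 (10xxxxxx ✓), payload 101010.
Concatenate: 0101000010101010 = 0x50AA (16 bits → U+50AA).

U+50AA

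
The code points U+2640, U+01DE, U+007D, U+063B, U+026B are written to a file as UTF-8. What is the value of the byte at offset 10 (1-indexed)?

0xAB

1-indexed offset 10 is 0-indexed offset 9.
U+2640 → 3-byte form E2 99 80 at offsets 0–2.
U+01DE → 2-byte form C7 9E at offsets 3–4.
U+007D → 1-byte form 7D at offsets 5–5.
U+063B → 2-byte form D8 BB at offsets 6–7.
U+026B → 2-byte form C9 AB at offsets 8–9.
Offset 9 falls in char 5's range; it's byte 2 of C9 AB = 0xAB.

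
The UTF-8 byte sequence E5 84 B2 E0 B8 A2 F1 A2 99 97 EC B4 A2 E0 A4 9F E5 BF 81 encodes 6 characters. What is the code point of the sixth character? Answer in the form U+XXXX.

U+5FC1

Offset 0: leading byte 0xE5 = 11100101 → 3-byte char #1 = E5 84 B2.
Offset 3: leading byte 0xE0 = 11100000 → 3-byte char #2 = E0 B8 A2.
Offset 6: leading byte 0xF1 = 11110001 → 4-byte char #3 = F1 A2 99 97.
Offset 10: leading byte 0xEC = 11101100 → 3-byte char #4 = EC B4 A2.
Offset 13: leading byte 0xE0 = 11100000 → 3-byte char #5 = E0 A4 9F.
Offset 16: leading byte 0xE5 = 11100101 → 3-byte char #6 = E5 BF 81.
Leading byte 0xE5 = 11100101 matches 1110xxxx → 3-byte sequence.
Byte 1: 0xE5 = 11100101, payload 0101 (4 bits).
Byte 2: 0xBF = 10111111 (10xxxxxx ✓), payload 111111.
Byte 3: 0x81 = 10000001 (10xxxxxx ✓), payload 000001.
Concatenate: 0101111111000001 = 0x5FC1 (16 bits → U+5FC1).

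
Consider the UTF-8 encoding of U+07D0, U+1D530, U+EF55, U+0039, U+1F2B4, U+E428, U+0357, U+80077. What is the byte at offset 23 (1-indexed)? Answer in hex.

1-indexed offset 23 is 0-indexed offset 22.
U+07D0 → 2-byte form DF 90 at offsets 0–1.
U+1D530 → 4-byte form F0 9D 94 B0 at offsets 2–5.
U+EF55 → 3-byte form EE BD 95 at offsets 6–8.
U+0039 → 1-byte form 39 at offsets 9–9.
U+1F2B4 → 4-byte form F0 9F 8A B4 at offsets 10–13.
U+E428 → 3-byte form EE 90 A8 at offsets 14–16.
U+0357 → 2-byte form CD 97 at offsets 17–18.
U+80077 → 4-byte form F2 80 81 B7 at offsets 19–22.
Offset 22 falls in char 8's range; it's byte 4 of F2 80 81 B7 = 0xB7.

0xB7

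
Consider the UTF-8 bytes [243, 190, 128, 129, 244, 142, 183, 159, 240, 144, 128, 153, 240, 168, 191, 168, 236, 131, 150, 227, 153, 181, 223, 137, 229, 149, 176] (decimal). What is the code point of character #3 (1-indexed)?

U+10019

Offset 0: leading byte 0xF3 = 11110011 → 4-byte char #1 = F3 BE 80 81.
Offset 4: leading byte 0xF4 = 11110100 → 4-byte char #2 = F4 8E B7 9F.
Offset 8: leading byte 0xF0 = 11110000 → 4-byte char #3 = F0 90 80 99.
Leading byte 0xF0 = 11110000 matches 11110xxx → 4-byte sequence.
Byte 1: 0xF0 = 11110000, payload 000 (3 bits).
Byte 2: 0x90 = 10010000 (10xxxxxx ✓), payload 010000.
Byte 3: 0x80 = 10000000 (10xxxxxx ✓), payload 000000.
Byte 4: 0x99 = 10011001 (10xxxxxx ✓), payload 011001.
Concatenate: 000010000000000011001 = 0x10019 (21 bits → U+10019).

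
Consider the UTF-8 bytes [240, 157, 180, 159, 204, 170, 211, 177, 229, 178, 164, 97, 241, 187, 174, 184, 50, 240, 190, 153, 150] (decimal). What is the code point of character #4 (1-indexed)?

U+5CA4

Offset 0: leading byte 0xF0 = 11110000 → 4-byte char #1 = F0 9D B4 9F.
Offset 4: leading byte 0xCC = 11001100 → 2-byte char #2 = CC AA.
Offset 6: leading byte 0xD3 = 11010011 → 2-byte char #3 = D3 B1.
Offset 8: leading byte 0xE5 = 11100101 → 3-byte char #4 = E5 B2 A4.
Leading byte 0xE5 = 11100101 matches 1110xxxx → 3-byte sequence.
Byte 1: 0xE5 = 11100101, payload 0101 (4 bits).
Byte 2: 0xB2 = 10110010 (10xxxxxx ✓), payload 110010.
Byte 3: 0xA4 = 10100100 (10xxxxxx ✓), payload 100100.
Concatenate: 0101110010100100 = 0x5CA4 (16 bits → U+5CA4).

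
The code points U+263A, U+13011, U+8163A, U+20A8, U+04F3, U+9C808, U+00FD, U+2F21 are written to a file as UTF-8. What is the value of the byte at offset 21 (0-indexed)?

0xBD

U+263A → 3-byte form E2 98 BA at offsets 0–2.
U+13011 → 4-byte form F0 93 80 91 at offsets 3–6.
U+8163A → 4-byte form F2 81 98 BA at offsets 7–10.
U+20A8 → 3-byte form E2 82 A8 at offsets 11–13.
U+04F3 → 2-byte form D3 B3 at offsets 14–15.
U+9C808 → 4-byte form F2 9C A0 88 at offsets 16–19.
U+00FD → 2-byte form C3 BD at offsets 20–21.
Offset 21 falls in char 7's range; it's byte 2 of C3 BD = 0xBD.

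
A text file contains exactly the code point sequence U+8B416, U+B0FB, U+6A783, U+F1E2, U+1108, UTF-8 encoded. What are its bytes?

U+8B416: 4-byte form → F2 8B 90 96.
U+B0FB: 3-byte form → EB 83 BB.
U+6A783: 4-byte form → F1 AA 9E 83.
U+F1E2: 3-byte form → EF 87 A2.
U+1108: 3-byte form → E1 84 88.
Concatenated (17 bytes): F2 8B 90 96 EB 83 BB F1 AA 9E 83 EF 87 A2 E1 84 88.

F2 8B 90 96 EB 83 BB F1 AA 9E 83 EF 87 A2 E1 84 88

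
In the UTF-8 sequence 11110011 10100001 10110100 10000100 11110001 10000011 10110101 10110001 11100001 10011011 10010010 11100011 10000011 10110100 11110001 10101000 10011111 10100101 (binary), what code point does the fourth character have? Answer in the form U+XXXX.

U+30F4

Offset 0: leading byte 0xF3 = 11110011 → 4-byte char #1 = F3 A1 B4 84.
Offset 4: leading byte 0xF1 = 11110001 → 4-byte char #2 = F1 83 B5 B1.
Offset 8: leading byte 0xE1 = 11100001 → 3-byte char #3 = E1 9B 92.
Offset 11: leading byte 0xE3 = 11100011 → 3-byte char #4 = E3 83 B4.
Leading byte 0xE3 = 11100011 matches 1110xxxx → 3-byte sequence.
Byte 1: 0xE3 = 11100011, payload 0011 (4 bits).
Byte 2: 0x83 = 10000011 (10xxxxxx ✓), payload 000011.
Byte 3: 0xB4 = 10110100 (10xxxxxx ✓), payload 110100.
Concatenate: 0011000011110100 = 0x30F4 (16 bits → U+30F4).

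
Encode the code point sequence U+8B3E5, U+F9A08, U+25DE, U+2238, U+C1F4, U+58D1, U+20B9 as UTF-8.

F2 8B 8F A5 F3 B9 A8 88 E2 97 9E E2 88 B8 EC 87 B4 E5 A3 91 E2 82 B9

U+8B3E5: 4-byte form → F2 8B 8F A5.
U+F9A08: 4-byte form → F3 B9 A8 88.
U+25DE: 3-byte form → E2 97 9E.
U+2238: 3-byte form → E2 88 B8.
U+C1F4: 3-byte form → EC 87 B4.
U+58D1: 3-byte form → E5 A3 91.
U+20B9: 3-byte form → E2 82 B9.
Concatenated (23 bytes): F2 8B 8F A5 F3 B9 A8 88 E2 97 9E E2 88 B8 EC 87 B4 E5 A3 91 E2 82 B9.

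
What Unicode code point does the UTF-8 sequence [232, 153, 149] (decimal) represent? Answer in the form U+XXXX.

U+8655

Leading byte 0xE8 = 11101000 matches 1110xxxx → 3-byte sequence.
Byte 1: 0xE8 = 11101000, payload 1000 (4 bits).
Byte 2: 0x99 = 10011001 (10xxxxxx ✓), payload 011001.
Byte 3: 0x95 = 10010101 (10xxxxxx ✓), payload 010101.
Concatenate: 1000011001010101 = 0x8655 (16 bits → U+8655).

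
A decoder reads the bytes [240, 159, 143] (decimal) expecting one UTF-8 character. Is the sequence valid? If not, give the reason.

invalid (sequence truncated)

Leading byte 0xF0 = 11110000 → 4-byte form, but only 3 bytes are present.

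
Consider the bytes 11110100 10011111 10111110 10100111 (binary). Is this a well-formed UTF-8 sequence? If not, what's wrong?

invalid (encodes a value above U+10FFFF)

Leading byte 0xF4 = 11110100 → 4-byte form.
Payload = 0x11FFA7, which exceeds U+10FFFF, the maximum Unicode code point. (Leading bytes F5–FF, or F4 followed by ≥ 0x90, are invalid.)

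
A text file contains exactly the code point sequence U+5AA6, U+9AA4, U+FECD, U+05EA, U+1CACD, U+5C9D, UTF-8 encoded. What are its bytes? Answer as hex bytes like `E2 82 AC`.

U+5AA6: 3-byte form → E5 AA A6.
U+9AA4: 3-byte form → E9 AA A4.
U+FECD: 3-byte form → EF BB 8D.
U+05EA: 2-byte form → D7 AA.
U+1CACD: 4-byte form → F0 9C AB 8D.
U+5C9D: 3-byte form → E5 B2 9D.
Concatenated (18 bytes): E5 AA A6 E9 AA A4 EF BB 8D D7 AA F0 9C AB 8D E5 B2 9D.

E5 AA A6 E9 AA A4 EF BB 8D D7 AA F0 9C AB 8D E5 B2 9D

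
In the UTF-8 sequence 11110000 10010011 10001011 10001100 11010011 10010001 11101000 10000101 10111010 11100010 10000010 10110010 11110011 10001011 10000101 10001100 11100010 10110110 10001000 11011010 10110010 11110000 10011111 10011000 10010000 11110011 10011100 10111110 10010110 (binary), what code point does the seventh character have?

Offset 0: leading byte 0xF0 = 11110000 → 4-byte char #1 = F0 93 8B 8C.
Offset 4: leading byte 0xD3 = 11010011 → 2-byte char #2 = D3 91.
Offset 6: leading byte 0xE8 = 11101000 → 3-byte char #3 = E8 85 BA.
Offset 9: leading byte 0xE2 = 11100010 → 3-byte char #4 = E2 82 B2.
Offset 12: leading byte 0xF3 = 11110011 → 4-byte char #5 = F3 8B 85 8C.
Offset 16: leading byte 0xE2 = 11100010 → 3-byte char #6 = E2 B6 88.
Offset 19: leading byte 0xDA = 11011010 → 2-byte char #7 = DA B2.
Leading byte 0xDA = 11011010 matches 110xxxxx → 2-byte sequence.
Byte 1: 0xDA = 11011010, payload 11010 (5 bits).
Byte 2: 0xB2 = 10110010 (10xxxxxx ✓), payload 110010.
Concatenate: 11010110010 = 0x6B2 (11 bits → U+06B2).

U+06B2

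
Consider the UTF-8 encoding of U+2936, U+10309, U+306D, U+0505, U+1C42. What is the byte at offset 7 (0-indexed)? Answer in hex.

0xE3

U+2936 → 3-byte form E2 A4 B6 at offsets 0–2.
U+10309 → 4-byte form F0 90 8C 89 at offsets 3–6.
U+306D → 3-byte form E3 81 AD at offsets 7–9.
Offset 7 falls in char 3's range; it's byte 1 of E3 81 AD = 0xE3.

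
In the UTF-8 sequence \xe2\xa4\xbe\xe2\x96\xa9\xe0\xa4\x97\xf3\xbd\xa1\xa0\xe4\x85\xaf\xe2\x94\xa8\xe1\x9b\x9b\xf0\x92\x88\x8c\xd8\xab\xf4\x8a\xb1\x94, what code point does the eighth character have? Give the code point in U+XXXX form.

U+1220C

Offset 0: leading byte 0xE2 = 11100010 → 3-byte char #1 = E2 A4 BE.
Offset 3: leading byte 0xE2 = 11100010 → 3-byte char #2 = E2 96 A9.
Offset 6: leading byte 0xE0 = 11100000 → 3-byte char #3 = E0 A4 97.
Offset 9: leading byte 0xF3 = 11110011 → 4-byte char #4 = F3 BD A1 A0.
Offset 13: leading byte 0xE4 = 11100100 → 3-byte char #5 = E4 85 AF.
Offset 16: leading byte 0xE2 = 11100010 → 3-byte char #6 = E2 94 A8.
Offset 19: leading byte 0xE1 = 11100001 → 3-byte char #7 = E1 9B 9B.
Offset 22: leading byte 0xF0 = 11110000 → 4-byte char #8 = F0 92 88 8C.
Leading byte 0xF0 = 11110000 matches 11110xxx → 4-byte sequence.
Byte 1: 0xF0 = 11110000, payload 000 (3 bits).
Byte 2: 0x92 = 10010010 (10xxxxxx ✓), payload 010010.
Byte 3: 0x88 = 10001000 (10xxxxxx ✓), payload 001000.
Byte 4: 0x8C = 10001100 (10xxxxxx ✓), payload 001100.
Concatenate: 000010010001000001100 = 0x1220C (21 bits → U+1220C).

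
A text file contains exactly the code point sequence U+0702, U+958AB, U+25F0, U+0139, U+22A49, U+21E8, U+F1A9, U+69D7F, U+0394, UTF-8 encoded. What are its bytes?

DC 82 F2 95 A2 AB E2 97 B0 C4 B9 F0 A2 A9 89 E2 87 A8 EF 86 A9 F1 A9 B5 BF CE 94

U+0702: 2-byte form → DC 82.
U+958AB: 4-byte form → F2 95 A2 AB.
U+25F0: 3-byte form → E2 97 B0.
U+0139: 2-byte form → C4 B9.
U+22A49: 4-byte form → F0 A2 A9 89.
U+21E8: 3-byte form → E2 87 A8.
U+F1A9: 3-byte form → EF 86 A9.
U+69D7F: 4-byte form → F1 A9 B5 BF.
U+0394: 2-byte form → CE 94.
Concatenated (27 bytes): DC 82 F2 95 A2 AB E2 97 B0 C4 B9 F0 A2 A9 89 E2 87 A8 EF 86 A9 F1 A9 B5 BF CE 94.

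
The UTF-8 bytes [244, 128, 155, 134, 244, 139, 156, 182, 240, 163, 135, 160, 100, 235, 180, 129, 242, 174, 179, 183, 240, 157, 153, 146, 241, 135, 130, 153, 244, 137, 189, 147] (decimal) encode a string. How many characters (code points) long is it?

9

Byte at offset 0: 0xF4 = 11110100 → 4-byte char (#1). Advance 4.
Byte at offset 4: 0xF4 = 11110100 → 4-byte char (#2). Advance 4.
Byte at offset 8: 0xF0 = 11110000 → 4-byte char (#3). Advance 4.
Byte at offset 12: 0x64 = 01100100 → 1-byte char (#4). Advance 1.
Byte at offset 13: 0xEB = 11101011 → 3-byte char (#5). Advance 3.
Byte at offset 16: 0xF2 = 11110010 → 4-byte char (#6). Advance 4.
Byte at offset 20: 0xF0 = 11110000 → 4-byte char (#7). Advance 4.
Byte at offset 24: 0xF1 = 11110001 → 4-byte char (#8). Advance 4.
Byte at offset 28: 0xF4 = 11110100 → 4-byte char (#9). Advance 4.
Reached end at offset 32 after 9 code points.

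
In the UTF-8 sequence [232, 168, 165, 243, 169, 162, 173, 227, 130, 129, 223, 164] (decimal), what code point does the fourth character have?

Offset 0: leading byte 0xE8 = 11101000 → 3-byte char #1 = E8 A8 A5.
Offset 3: leading byte 0xF3 = 11110011 → 4-byte char #2 = F3 A9 A2 AD.
Offset 7: leading byte 0xE3 = 11100011 → 3-byte char #3 = E3 82 81.
Offset 10: leading byte 0xDF = 11011111 → 2-byte char #4 = DF A4.
Leading byte 0xDF = 11011111 matches 110xxxxx → 2-byte sequence.
Byte 1: 0xDF = 11011111, payload 11111 (5 bits).
Byte 2: 0xA4 = 10100100 (10xxxxxx ✓), payload 100100.
Concatenate: 11111100100 = 0x7E4 (11 bits → U+07E4).

U+07E4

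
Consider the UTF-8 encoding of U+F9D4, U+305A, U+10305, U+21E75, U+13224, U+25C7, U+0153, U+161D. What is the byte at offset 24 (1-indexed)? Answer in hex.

1-indexed offset 24 is 0-indexed offset 23.
U+F9D4 → 3-byte form EF A7 94 at offsets 0–2.
U+305A → 3-byte form E3 81 9A at offsets 3–5.
U+10305 → 4-byte form F0 90 8C 85 at offsets 6–9.
U+21E75 → 4-byte form F0 A1 B9 B5 at offsets 10–13.
U+13224 → 4-byte form F0 93 88 A4 at offsets 14–17.
U+25C7 → 3-byte form E2 97 87 at offsets 18–20.
U+0153 → 2-byte form C5 93 at offsets 21–22.
U+161D → 3-byte form E1 98 9D at offsets 23–25.
Offset 23 falls in char 8's range; it's byte 1 of E1 98 9D = 0xE1.

0xE1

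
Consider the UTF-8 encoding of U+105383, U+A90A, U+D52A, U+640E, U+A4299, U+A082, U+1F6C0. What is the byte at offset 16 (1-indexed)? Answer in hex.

1-indexed offset 16 is 0-indexed offset 15.
U+105383 → 4-byte form F4 85 8E 83 at offsets 0–3.
U+A90A → 3-byte form EA A4 8A at offsets 4–6.
U+D52A → 3-byte form ED 94 AA at offsets 7–9.
U+640E → 3-byte form E6 90 8E at offsets 10–12.
U+A4299 → 4-byte form F2 A4 8A 99 at offsets 13–16.
Offset 15 falls in char 5's range; it's byte 3 of F2 A4 8A 99 = 0x8A.

0x8A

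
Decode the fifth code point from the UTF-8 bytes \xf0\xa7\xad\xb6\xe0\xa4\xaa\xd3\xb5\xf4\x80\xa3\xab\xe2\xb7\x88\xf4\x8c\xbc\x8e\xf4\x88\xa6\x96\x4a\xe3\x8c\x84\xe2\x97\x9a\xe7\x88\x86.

Offset 0: leading byte 0xF0 = 11110000 → 4-byte char #1 = F0 A7 AD B6.
Offset 4: leading byte 0xE0 = 11100000 → 3-byte char #2 = E0 A4 AA.
Offset 7: leading byte 0xD3 = 11010011 → 2-byte char #3 = D3 B5.
Offset 9: leading byte 0xF4 = 11110100 → 4-byte char #4 = F4 80 A3 AB.
Offset 13: leading byte 0xE2 = 11100010 → 3-byte char #5 = E2 B7 88.
Leading byte 0xE2 = 11100010 matches 1110xxxx → 3-byte sequence.
Byte 1: 0xE2 = 11100010, payload 0010 (4 bits).
Byte 2: 0xB7 = 10110111 (10xxxxxx ✓), payload 110111.
Byte 3: 0x88 = 10001000 (10xxxxxx ✓), payload 001000.
Concatenate: 0010110111001000 = 0x2DC8 (16 bits → U+2DC8).

U+2DC8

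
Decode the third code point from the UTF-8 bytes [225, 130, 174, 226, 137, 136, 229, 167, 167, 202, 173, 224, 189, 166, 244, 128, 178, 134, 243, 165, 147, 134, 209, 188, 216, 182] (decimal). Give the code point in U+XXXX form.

U+59E7

Offset 0: leading byte 0xE1 = 11100001 → 3-byte char #1 = E1 82 AE.
Offset 3: leading byte 0xE2 = 11100010 → 3-byte char #2 = E2 89 88.
Offset 6: leading byte 0xE5 = 11100101 → 3-byte char #3 = E5 A7 A7.
Leading byte 0xE5 = 11100101 matches 1110xxxx → 3-byte sequence.
Byte 1: 0xE5 = 11100101, payload 0101 (4 bits).
Byte 2: 0xA7 = 10100111 (10xxxxxx ✓), payload 100111.
Byte 3: 0xA7 = 10100111 (10xxxxxx ✓), payload 100111.
Concatenate: 0101100111100111 = 0x59E7 (16 bits → U+59E7).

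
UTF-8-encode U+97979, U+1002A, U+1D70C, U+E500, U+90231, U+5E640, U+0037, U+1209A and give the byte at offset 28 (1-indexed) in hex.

0x9A

1-indexed offset 28 is 0-indexed offset 27.
U+97979 → 4-byte form F2 97 A5 B9 at offsets 0–3.
U+1002A → 4-byte form F0 90 80 AA at offsets 4–7.
U+1D70C → 4-byte form F0 9D 9C 8C at offsets 8–11.
U+E500 → 3-byte form EE 94 80 at offsets 12–14.
U+90231 → 4-byte form F2 90 88 B1 at offsets 15–18.
U+5E640 → 4-byte form F1 9E 99 80 at offsets 19–22.
U+0037 → 1-byte form 37 at offsets 23–23.
U+1209A → 4-byte form F0 92 82 9A at offsets 24–27.
Offset 27 falls in char 8's range; it's byte 4 of F0 92 82 9A = 0x9A.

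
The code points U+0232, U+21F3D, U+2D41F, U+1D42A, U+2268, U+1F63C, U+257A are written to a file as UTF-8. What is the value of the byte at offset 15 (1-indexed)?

0xE2

1-indexed offset 15 is 0-indexed offset 14.
U+0232 → 2-byte form C8 B2 at offsets 0–1.
U+21F3D → 4-byte form F0 A1 BC BD at offsets 2–5.
U+2D41F → 4-byte form F0 AD 90 9F at offsets 6–9.
U+1D42A → 4-byte form F0 9D 90 AA at offsets 10–13.
U+2268 → 3-byte form E2 89 A8 at offsets 14–16.
Offset 14 falls in char 5's range; it's byte 1 of E2 89 A8 = 0xE2.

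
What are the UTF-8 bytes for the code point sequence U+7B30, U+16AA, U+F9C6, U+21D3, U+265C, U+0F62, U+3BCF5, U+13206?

E7 AC B0 E1 9A AA EF A7 86 E2 87 93 E2 99 9C E0 BD A2 F0 BB B3 B5 F0 93 88 86

U+7B30: 3-byte form → E7 AC B0.
U+16AA: 3-byte form → E1 9A AA.
U+F9C6: 3-byte form → EF A7 86.
U+21D3: 3-byte form → E2 87 93.
U+265C: 3-byte form → E2 99 9C.
U+0F62: 3-byte form → E0 BD A2.
U+3BCF5: 4-byte form → F0 BB B3 B5.
U+13206: 4-byte form → F0 93 88 86.
Concatenated (26 bytes): E7 AC B0 E1 9A AA EF A7 86 E2 87 93 E2 99 9C E0 BD A2 F0 BB B3 B5 F0 93 88 86.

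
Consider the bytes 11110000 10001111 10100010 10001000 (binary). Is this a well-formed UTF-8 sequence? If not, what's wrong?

Leading byte 0xF0 = 11110000 → 4-byte form.
Continuation bytes all match 10xxxxxx. Payload decodes to 0xF888.
But 0xF888 < 0x10000, the minimum for a 4-byte sequence — this is an overlong encoding.

invalid (overlong encoding)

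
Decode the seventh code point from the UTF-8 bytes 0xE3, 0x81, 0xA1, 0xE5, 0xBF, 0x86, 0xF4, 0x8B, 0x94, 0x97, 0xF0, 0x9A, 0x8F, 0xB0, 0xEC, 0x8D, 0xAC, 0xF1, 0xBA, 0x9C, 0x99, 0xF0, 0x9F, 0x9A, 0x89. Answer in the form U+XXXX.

U+1F689

Offset 0: leading byte 0xE3 = 11100011 → 3-byte char #1 = E3 81 A1.
Offset 3: leading byte 0xE5 = 11100101 → 3-byte char #2 = E5 BF 86.
Offset 6: leading byte 0xF4 = 11110100 → 4-byte char #3 = F4 8B 94 97.
Offset 10: leading byte 0xF0 = 11110000 → 4-byte char #4 = F0 9A 8F B0.
Offset 14: leading byte 0xEC = 11101100 → 3-byte char #5 = EC 8D AC.
Offset 17: leading byte 0xF1 = 11110001 → 4-byte char #6 = F1 BA 9C 99.
Offset 21: leading byte 0xF0 = 11110000 → 4-byte char #7 = F0 9F 9A 89.
Leading byte 0xF0 = 11110000 matches 11110xxx → 4-byte sequence.
Byte 1: 0xF0 = 11110000, payload 000 (3 bits).
Byte 2: 0x9F = 10011111 (10xxxxxx ✓), payload 011111.
Byte 3: 0x9A = 10011010 (10xxxxxx ✓), payload 011010.
Byte 4: 0x89 = 10001001 (10xxxxxx ✓), payload 001001.
Concatenate: 000011111011010001001 = 0x1F689 (21 bits → U+1F689).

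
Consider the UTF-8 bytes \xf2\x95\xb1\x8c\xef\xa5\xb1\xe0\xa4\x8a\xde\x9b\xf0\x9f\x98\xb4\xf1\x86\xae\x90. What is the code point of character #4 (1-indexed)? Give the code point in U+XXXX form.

U+079B

Offset 0: leading byte 0xF2 = 11110010 → 4-byte char #1 = F2 95 B1 8C.
Offset 4: leading byte 0xEF = 11101111 → 3-byte char #2 = EF A5 B1.
Offset 7: leading byte 0xE0 = 11100000 → 3-byte char #3 = E0 A4 8A.
Offset 10: leading byte 0xDE = 11011110 → 2-byte char #4 = DE 9B.
Leading byte 0xDE = 11011110 matches 110xxxxx → 2-byte sequence.
Byte 1: 0xDE = 11011110, payload 11110 (5 bits).
Byte 2: 0x9B = 10011011 (10xxxxxx ✓), payload 011011.
Concatenate: 11110011011 = 0x79B (11 bits → U+079B).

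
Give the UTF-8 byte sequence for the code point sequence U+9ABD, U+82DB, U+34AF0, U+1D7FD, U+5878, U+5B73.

E9 AA BD E8 8B 9B F0 B4 AB B0 F0 9D 9F BD E5 A1 B8 E5 AD B3

U+9ABD: 3-byte form → E9 AA BD.
U+82DB: 3-byte form → E8 8B 9B.
U+34AF0: 4-byte form → F0 B4 AB B0.
U+1D7FD: 4-byte form → F0 9D 9F BD.
U+5878: 3-byte form → E5 A1 B8.
U+5B73: 3-byte form → E5 AD B3.
Concatenated (20 bytes): E9 AA BD E8 8B 9B F0 B4 AB B0 F0 9D 9F BD E5 A1 B8 E5 AD B3.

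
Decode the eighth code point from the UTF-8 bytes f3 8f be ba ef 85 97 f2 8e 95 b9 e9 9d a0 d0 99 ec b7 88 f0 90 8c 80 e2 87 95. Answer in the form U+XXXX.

U+21D5

Offset 0: leading byte 0xF3 = 11110011 → 4-byte char #1 = F3 8F BE BA.
Offset 4: leading byte 0xEF = 11101111 → 3-byte char #2 = EF 85 97.
Offset 7: leading byte 0xF2 = 11110010 → 4-byte char #3 = F2 8E 95 B9.
Offset 11: leading byte 0xE9 = 11101001 → 3-byte char #4 = E9 9D A0.
Offset 14: leading byte 0xD0 = 11010000 → 2-byte char #5 = D0 99.
Offset 16: leading byte 0xEC = 11101100 → 3-byte char #6 = EC B7 88.
Offset 19: leading byte 0xF0 = 11110000 → 4-byte char #7 = F0 90 8C 80.
Offset 23: leading byte 0xE2 = 11100010 → 3-byte char #8 = E2 87 95.
Leading byte 0xE2 = 11100010 matches 1110xxxx → 3-byte sequence.
Byte 1: 0xE2 = 11100010, payload 0010 (4 bits).
Byte 2: 0x87 = 10000111 (10xxxxxx ✓), payload 000111.
Byte 3: 0x95 = 10010101 (10xxxxxx ✓), payload 010101.
Concatenate: 0010000111010101 = 0x21D5 (16 bits → U+21D5).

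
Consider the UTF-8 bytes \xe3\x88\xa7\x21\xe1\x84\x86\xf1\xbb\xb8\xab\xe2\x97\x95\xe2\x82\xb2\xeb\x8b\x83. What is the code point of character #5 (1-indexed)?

U+25D5

Offset 0: leading byte 0xE3 = 11100011 → 3-byte char #1 = E3 88 A7.
Offset 3: leading byte 0x21 = 00100001 → 1-byte char #2 = 21.
Offset 4: leading byte 0xE1 = 11100001 → 3-byte char #3 = E1 84 86.
Offset 7: leading byte 0xF1 = 11110001 → 4-byte char #4 = F1 BB B8 AB.
Offset 11: leading byte 0xE2 = 11100010 → 3-byte char #5 = E2 97 95.
Leading byte 0xE2 = 11100010 matches 1110xxxx → 3-byte sequence.
Byte 1: 0xE2 = 11100010, payload 0010 (4 bits).
Byte 2: 0x97 = 10010111 (10xxxxxx ✓), payload 010111.
Byte 3: 0x95 = 10010101 (10xxxxxx ✓), payload 010101.
Concatenate: 0010010111010101 = 0x25D5 (16 bits → U+25D5).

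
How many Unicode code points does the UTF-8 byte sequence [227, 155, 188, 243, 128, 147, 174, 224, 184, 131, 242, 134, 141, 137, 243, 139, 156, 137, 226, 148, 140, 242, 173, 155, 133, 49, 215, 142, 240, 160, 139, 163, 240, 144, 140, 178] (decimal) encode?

11

Byte at offset 0: 0xE3 = 11100011 → 3-byte char (#1). Advance 3.
Byte at offset 3: 0xF3 = 11110011 → 4-byte char (#2). Advance 4.
Byte at offset 7: 0xE0 = 11100000 → 3-byte char (#3). Advance 3.
Byte at offset 10: 0xF2 = 11110010 → 4-byte char (#4). Advance 4.
Byte at offset 14: 0xF3 = 11110011 → 4-byte char (#5). Advance 4.
Byte at offset 18: 0xE2 = 11100010 → 3-byte char (#6). Advance 3.
Byte at offset 21: 0xF2 = 11110010 → 4-byte char (#7). Advance 4.
Byte at offset 25: 0x31 = 00110001 → 1-byte char (#8). Advance 1.
Byte at offset 26: 0xD7 = 11010111 → 2-byte char (#9). Advance 2.
Byte at offset 28: 0xF0 = 11110000 → 4-byte char (#10). Advance 4.
Byte at offset 32: 0xF0 = 11110000 → 4-byte char (#11). Advance 4.
Reached end at offset 36 after 11 code points.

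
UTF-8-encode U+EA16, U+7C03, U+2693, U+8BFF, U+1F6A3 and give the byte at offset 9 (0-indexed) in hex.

0xE8

U+EA16 → 3-byte form EE A8 96 at offsets 0–2.
U+7C03 → 3-byte form E7 B0 83 at offsets 3–5.
U+2693 → 3-byte form E2 9A 93 at offsets 6–8.
U+8BFF → 3-byte form E8 AF BF at offsets 9–11.
Offset 9 falls in char 4's range; it's byte 1 of E8 AF BF = 0xE8.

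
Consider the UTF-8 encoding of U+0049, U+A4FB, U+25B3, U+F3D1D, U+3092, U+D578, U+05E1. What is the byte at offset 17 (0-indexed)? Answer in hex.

0xD7

U+0049 → 1-byte form 49 at offsets 0–0.
U+A4FB → 3-byte form EA 93 BB at offsets 1–3.
U+25B3 → 3-byte form E2 96 B3 at offsets 4–6.
U+F3D1D → 4-byte form F3 B3 B4 9D at offsets 7–10.
U+3092 → 3-byte form E3 82 92 at offsets 11–13.
U+D578 → 3-byte form ED 95 B8 at offsets 14–16.
U+05E1 → 2-byte form D7 A1 at offsets 17–18.
Offset 17 falls in char 7's range; it's byte 1 of D7 A1 = 0xD7.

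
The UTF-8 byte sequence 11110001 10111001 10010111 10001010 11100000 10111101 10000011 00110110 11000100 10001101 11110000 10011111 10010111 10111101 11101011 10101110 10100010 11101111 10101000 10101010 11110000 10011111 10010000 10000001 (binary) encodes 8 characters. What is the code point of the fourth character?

U+010D

Offset 0: leading byte 0xF1 = 11110001 → 4-byte char #1 = F1 B9 97 8A.
Offset 4: leading byte 0xE0 = 11100000 → 3-byte char #2 = E0 BD 83.
Offset 7: leading byte 0x36 = 00110110 → 1-byte char #3 = 36.
Offset 8: leading byte 0xC4 = 11000100 → 2-byte char #4 = C4 8D.
Leading byte 0xC4 = 11000100 matches 110xxxxx → 2-byte sequence.
Byte 1: 0xC4 = 11000100, payload 00100 (5 bits).
Byte 2: 0x8D = 10001101 (10xxxxxx ✓), payload 001101.
Concatenate: 00100001101 = 0x10D (11 bits → U+010D).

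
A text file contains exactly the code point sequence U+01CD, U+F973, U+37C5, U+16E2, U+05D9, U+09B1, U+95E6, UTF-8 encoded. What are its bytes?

U+01CD: 2-byte form → C7 8D.
U+F973: 3-byte form → EF A5 B3.
U+37C5: 3-byte form → E3 9F 85.
U+16E2: 3-byte form → E1 9B A2.
U+05D9: 2-byte form → D7 99.
U+09B1: 3-byte form → E0 A6 B1.
U+95E6: 3-byte form → E9 97 A6.
Concatenated (19 bytes): C7 8D EF A5 B3 E3 9F 85 E1 9B A2 D7 99 E0 A6 B1 E9 97 A6.

C7 8D EF A5 B3 E3 9F 85 E1 9B A2 D7 99 E0 A6 B1 E9 97 A6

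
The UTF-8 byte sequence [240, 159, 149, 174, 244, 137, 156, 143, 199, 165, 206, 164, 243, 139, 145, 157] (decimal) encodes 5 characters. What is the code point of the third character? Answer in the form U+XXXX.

Offset 0: leading byte 0xF0 = 11110000 → 4-byte char #1 = F0 9F 95 AE.
Offset 4: leading byte 0xF4 = 11110100 → 4-byte char #2 = F4 89 9C 8F.
Offset 8: leading byte 0xC7 = 11000111 → 2-byte char #3 = C7 A5.
Leading byte 0xC7 = 11000111 matches 110xxxxx → 2-byte sequence.
Byte 1: 0xC7 = 11000111, payload 00111 (5 bits).
Byte 2: 0xA5 = 10100101 (10xxxxxx ✓), payload 100101.
Concatenate: 00111100101 = 0x1E5 (11 bits → U+01E5).

U+01E5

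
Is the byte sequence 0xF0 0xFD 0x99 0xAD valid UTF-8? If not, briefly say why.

invalid (non-continuation byte where continuation expected)

Leading byte 0xF0 = 11110000 → 4-byte form.
Byte 2 is 0xFD = 11111101, which is not 10xxxxxx — expected a continuation byte.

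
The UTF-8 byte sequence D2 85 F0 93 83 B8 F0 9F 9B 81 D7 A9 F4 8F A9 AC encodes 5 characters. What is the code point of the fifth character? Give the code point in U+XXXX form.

U+10FA6C

Offset 0: leading byte 0xD2 = 11010010 → 2-byte char #1 = D2 85.
Offset 2: leading byte 0xF0 = 11110000 → 4-byte char #2 = F0 93 83 B8.
Offset 6: leading byte 0xF0 = 11110000 → 4-byte char #3 = F0 9F 9B 81.
Offset 10: leading byte 0xD7 = 11010111 → 2-byte char #4 = D7 A9.
Offset 12: leading byte 0xF4 = 11110100 → 4-byte char #5 = F4 8F A9 AC.
Leading byte 0xF4 = 11110100 matches 11110xxx → 4-byte sequence.
Byte 1: 0xF4 = 11110100, payload 100 (3 bits).
Byte 2: 0x8F = 10001111 (10xxxxxx ✓), payload 001111.
Byte 3: 0xA9 = 10101001 (10xxxxxx ✓), payload 101001.
Byte 4: 0xAC = 10101100 (10xxxxxx ✓), payload 101100.
Concatenate: 100001111101001101100 = 0x10FA6C (21 bits → U+10FA6C).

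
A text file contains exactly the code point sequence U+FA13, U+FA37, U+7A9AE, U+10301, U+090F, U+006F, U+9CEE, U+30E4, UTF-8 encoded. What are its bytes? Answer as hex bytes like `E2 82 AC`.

EF A8 93 EF A8 B7 F1 BA A6 AE F0 90 8C 81 E0 A4 8F 6F E9 B3 AE E3 83 A4

U+FA13: 3-byte form → EF A8 93.
U+FA37: 3-byte form → EF A8 B7.
U+7A9AE: 4-byte form → F1 BA A6 AE.
U+10301: 4-byte form → F0 90 8C 81.
U+090F: 3-byte form → E0 A4 8F.
U+006F: 1-byte form → 6F.
U+9CEE: 3-byte form → E9 B3 AE.
U+30E4: 3-byte form → E3 83 A4.
Concatenated (24 bytes): EF A8 93 EF A8 B7 F1 BA A6 AE F0 90 8C 81 E0 A4 8F 6F E9 B3 AE E3 83 A4.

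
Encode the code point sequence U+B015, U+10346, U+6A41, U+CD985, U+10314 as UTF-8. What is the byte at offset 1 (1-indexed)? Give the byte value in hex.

1-indexed offset 1 is 0-indexed offset 0.
U+B015 → 3-byte form EB 80 95 at offsets 0–2.
Offset 0 falls in char 1's range; it's byte 1 of EB 80 95 = 0xEB.

0xEB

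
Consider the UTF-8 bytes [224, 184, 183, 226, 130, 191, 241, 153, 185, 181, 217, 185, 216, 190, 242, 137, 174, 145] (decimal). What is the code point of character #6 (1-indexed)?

U+89B91

Offset 0: leading byte 0xE0 = 11100000 → 3-byte char #1 = E0 B8 B7.
Offset 3: leading byte 0xE2 = 11100010 → 3-byte char #2 = E2 82 BF.
Offset 6: leading byte 0xF1 = 11110001 → 4-byte char #3 = F1 99 B9 B5.
Offset 10: leading byte 0xD9 = 11011001 → 2-byte char #4 = D9 B9.
Offset 12: leading byte 0xD8 = 11011000 → 2-byte char #5 = D8 BE.
Offset 14: leading byte 0xF2 = 11110010 → 4-byte char #6 = F2 89 AE 91.
Leading byte 0xF2 = 11110010 matches 11110xxx → 4-byte sequence.
Byte 1: 0xF2 = 11110010, payload 010 (3 bits).
Byte 2: 0x89 = 10001001 (10xxxxxx ✓), payload 001001.
Byte 3: 0xAE = 10101110 (10xxxxxx ✓), payload 101110.
Byte 4: 0x91 = 10010001 (10xxxxxx ✓), payload 010001.
Concatenate: 010001001101110010001 = 0x89B91 (21 bits → U+89B91).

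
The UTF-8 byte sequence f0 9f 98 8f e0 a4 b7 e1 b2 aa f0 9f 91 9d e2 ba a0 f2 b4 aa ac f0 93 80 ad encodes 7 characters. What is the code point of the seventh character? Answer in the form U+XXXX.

Offset 0: leading byte 0xF0 = 11110000 → 4-byte char #1 = F0 9F 98 8F.
Offset 4: leading byte 0xE0 = 11100000 → 3-byte char #2 = E0 A4 B7.
Offset 7: leading byte 0xE1 = 11100001 → 3-byte char #3 = E1 B2 AA.
Offset 10: leading byte 0xF0 = 11110000 → 4-byte char #4 = F0 9F 91 9D.
Offset 14: leading byte 0xE2 = 11100010 → 3-byte char #5 = E2 BA A0.
Offset 17: leading byte 0xF2 = 11110010 → 4-byte char #6 = F2 B4 AA AC.
Offset 21: leading byte 0xF0 = 11110000 → 4-byte char #7 = F0 93 80 AD.
Leading byte 0xF0 = 11110000 matches 11110xxx → 4-byte sequence.
Byte 1: 0xF0 = 11110000, payload 000 (3 bits).
Byte 2: 0x93 = 10010011 (10xxxxxx ✓), payload 010011.
Byte 3: 0x80 = 10000000 (10xxxxxx ✓), payload 000000.
Byte 4: 0xAD = 10101101 (10xxxxxx ✓), payload 101101.
Concatenate: 000010011000000101101 = 0x1302D (21 bits → U+1302D).

U+1302D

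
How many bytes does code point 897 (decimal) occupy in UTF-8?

U+0381 = 0x381. UTF-8 uses 1 byte below 0x80, 2 below 0x800, 3 below 0x10000, 4 up to 0x10FFFF. 0x381 is in U+0080–U+07FF → 2 bytes.

2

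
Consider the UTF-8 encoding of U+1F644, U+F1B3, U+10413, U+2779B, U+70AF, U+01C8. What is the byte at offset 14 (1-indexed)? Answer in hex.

1-indexed offset 14 is 0-indexed offset 13.
U+1F644 → 4-byte form F0 9F 99 84 at offsets 0–3.
U+F1B3 → 3-byte form EF 86 B3 at offsets 4–6.
U+10413 → 4-byte form F0 90 90 93 at offsets 7–10.
U+2779B → 4-byte form F0 A7 9E 9B at offsets 11–14.
Offset 13 falls in char 4's range; it's byte 3 of F0 A7 9E 9B = 0x9E.

0x9E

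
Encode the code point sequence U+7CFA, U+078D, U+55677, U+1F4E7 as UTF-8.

E7 B3 BA DE 8D F1 95 99 B7 F0 9F 93 A7

U+7CFA: 3-byte form → E7 B3 BA.
U+078D: 2-byte form → DE 8D.
U+55677: 4-byte form → F1 95 99 B7.
U+1F4E7: 4-byte form → F0 9F 93 A7.
Concatenated (13 bytes): E7 B3 BA DE 8D F1 95 99 B7 F0 9F 93 A7.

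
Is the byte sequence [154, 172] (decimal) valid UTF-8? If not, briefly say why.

invalid (continuation byte with no leading byte)

Byte 0x9A = 10011010 has the form 10xxxxxx — a continuation byte — but there is no preceding leading byte.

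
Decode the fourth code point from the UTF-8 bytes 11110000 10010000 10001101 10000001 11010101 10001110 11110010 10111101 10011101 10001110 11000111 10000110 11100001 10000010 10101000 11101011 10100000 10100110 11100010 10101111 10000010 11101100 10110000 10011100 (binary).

U+01C6

Offset 0: leading byte 0xF0 = 11110000 → 4-byte char #1 = F0 90 8D 81.
Offset 4: leading byte 0xD5 = 11010101 → 2-byte char #2 = D5 8E.
Offset 6: leading byte 0xF2 = 11110010 → 4-byte char #3 = F2 BD 9D 8E.
Offset 10: leading byte 0xC7 = 11000111 → 2-byte char #4 = C7 86.
Leading byte 0xC7 = 11000111 matches 110xxxxx → 2-byte sequence.
Byte 1: 0xC7 = 11000111, payload 00111 (5 bits).
Byte 2: 0x86 = 10000110 (10xxxxxx ✓), payload 000110.
Concatenate: 00111000110 = 0x1C6 (11 bits → U+01C6).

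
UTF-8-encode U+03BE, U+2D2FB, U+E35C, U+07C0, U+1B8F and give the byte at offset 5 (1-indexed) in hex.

1-indexed offset 5 is 0-indexed offset 4.
U+03BE → 2-byte form CE BE at offsets 0–1.
U+2D2FB → 4-byte form F0 AD 8B BB at offsets 2–5.
Offset 4 falls in char 2's range; it's byte 3 of F0 AD 8B BB = 0x8B.

0x8B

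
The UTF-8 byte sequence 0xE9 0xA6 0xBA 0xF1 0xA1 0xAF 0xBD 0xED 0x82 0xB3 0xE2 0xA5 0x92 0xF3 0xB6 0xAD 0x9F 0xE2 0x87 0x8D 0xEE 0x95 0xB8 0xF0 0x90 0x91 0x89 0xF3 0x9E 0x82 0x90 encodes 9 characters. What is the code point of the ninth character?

U+DE090

Offset 0: leading byte 0xE9 = 11101001 → 3-byte char #1 = E9 A6 BA.
Offset 3: leading byte 0xF1 = 11110001 → 4-byte char #2 = F1 A1 AF BD.
Offset 7: leading byte 0xED = 11101101 → 3-byte char #3 = ED 82 B3.
Offset 10: leading byte 0xE2 = 11100010 → 3-byte char #4 = E2 A5 92.
Offset 13: leading byte 0xF3 = 11110011 → 4-byte char #5 = F3 B6 AD 9F.
Offset 17: leading byte 0xE2 = 11100010 → 3-byte char #6 = E2 87 8D.
Offset 20: leading byte 0xEE = 11101110 → 3-byte char #7 = EE 95 B8.
Offset 23: leading byte 0xF0 = 11110000 → 4-byte char #8 = F0 90 91 89.
Offset 27: leading byte 0xF3 = 11110011 → 4-byte char #9 = F3 9E 82 90.
Leading byte 0xF3 = 11110011 matches 11110xxx → 4-byte sequence.
Byte 1: 0xF3 = 11110011, payload 011 (3 bits).
Byte 2: 0x9E = 10011110 (10xxxxxx ✓), payload 011110.
Byte 3: 0x82 = 10000010 (10xxxxxx ✓), payload 000010.
Byte 4: 0x90 = 10010000 (10xxxxxx ✓), payload 010000.
Concatenate: 011011110000010010000 = 0xDE090 (21 bits → U+DE090).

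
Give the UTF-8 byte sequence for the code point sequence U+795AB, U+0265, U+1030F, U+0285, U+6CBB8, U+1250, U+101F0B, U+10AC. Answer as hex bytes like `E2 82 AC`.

F1 B9 96 AB C9 A5 F0 90 8C 8F CA 85 F1 AC AE B8 E1 89 90 F4 81 BC 8B E1 82 AC

U+795AB: 4-byte form → F1 B9 96 AB.
U+0265: 2-byte form → C9 A5.
U+1030F: 4-byte form → F0 90 8C 8F.
U+0285: 2-byte form → CA 85.
U+6CBB8: 4-byte form → F1 AC AE B8.
U+1250: 3-byte form → E1 89 90.
U+101F0B: 4-byte form → F4 81 BC 8B.
U+10AC: 3-byte form → E1 82 AC.
Concatenated (26 bytes): F1 B9 96 AB C9 A5 F0 90 8C 8F CA 85 F1 AC AE B8 E1 89 90 F4 81 BC 8B E1 82 AC.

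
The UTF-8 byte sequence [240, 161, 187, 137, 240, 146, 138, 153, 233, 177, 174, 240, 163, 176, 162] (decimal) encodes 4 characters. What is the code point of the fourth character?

Offset 0: leading byte 0xF0 = 11110000 → 4-byte char #1 = F0 A1 BB 89.
Offset 4: leading byte 0xF0 = 11110000 → 4-byte char #2 = F0 92 8A 99.
Offset 8: leading byte 0xE9 = 11101001 → 3-byte char #3 = E9 B1 AE.
Offset 11: leading byte 0xF0 = 11110000 → 4-byte char #4 = F0 A3 B0 A2.
Leading byte 0xF0 = 11110000 matches 11110xxx → 4-byte sequence.
Byte 1: 0xF0 = 11110000, payload 000 (3 bits).
Byte 2: 0xA3 = 10100011 (10xxxxxx ✓), payload 100011.
Byte 3: 0xB0 = 10110000 (10xxxxxx ✓), payload 110000.
Byte 4: 0xA2 = 10100010 (10xxxxxx ✓), payload 100010.
Concatenate: 000100011110000100010 = 0x23C22 (21 bits → U+23C22).

U+23C22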